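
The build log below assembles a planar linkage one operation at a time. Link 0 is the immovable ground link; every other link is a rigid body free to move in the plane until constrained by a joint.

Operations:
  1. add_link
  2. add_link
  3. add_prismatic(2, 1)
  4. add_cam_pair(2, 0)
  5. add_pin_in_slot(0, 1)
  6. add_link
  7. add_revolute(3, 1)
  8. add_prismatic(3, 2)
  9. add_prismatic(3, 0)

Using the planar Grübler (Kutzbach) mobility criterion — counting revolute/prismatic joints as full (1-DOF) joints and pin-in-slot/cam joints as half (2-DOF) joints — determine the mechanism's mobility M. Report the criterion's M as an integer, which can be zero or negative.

L=1 J1=0 J2=0
add link → L=2 J1=0 J2=0
add link → L=3 J1=0 J2=0
P@2,1 dof=1 J1 → L=3 J1=1 J2=0
C@2,0 dof=2 J2 → L=3 J1=1 J2=1
PS@0,1 dof=2 J2 → L=3 J1=1 J2=2
add link → L=4 J1=1 J2=2
R@3,1 dof=1 J1 → L=4 J1=2 J2=2
P@3,2 dof=1 J1 → L=4 J1=3 J2=2
P@3,0 dof=1 J1 → L=4 J1=4 J2=2
M=3(L−1)−2J1−J2=3·3−2·4−2=-1

M = -1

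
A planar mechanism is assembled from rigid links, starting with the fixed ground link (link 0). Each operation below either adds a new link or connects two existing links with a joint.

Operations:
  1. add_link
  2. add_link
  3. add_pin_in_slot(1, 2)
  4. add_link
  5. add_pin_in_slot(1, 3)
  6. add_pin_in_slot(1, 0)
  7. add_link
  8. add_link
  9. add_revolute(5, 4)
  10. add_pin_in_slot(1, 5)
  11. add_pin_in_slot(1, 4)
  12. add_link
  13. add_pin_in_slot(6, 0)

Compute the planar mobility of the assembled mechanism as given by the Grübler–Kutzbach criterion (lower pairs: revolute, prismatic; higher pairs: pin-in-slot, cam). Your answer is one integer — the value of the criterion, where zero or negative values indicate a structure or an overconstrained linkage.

M = 10

[1;0;0] (link 0 is ground)
L+ [2;0;0]
L+ [3;0;0]
PS(1,2)∈J2 [3;0;1]
L+ [4;0;1]
PS(1,3)∈J2 [4;0;2]
PS(1,0)∈J2 [4;0;3]
L+ [5;0;3]
L+ [6;0;3]
R(5,4)∈J1 [6;1;3]
PS(1,5)∈J2 [6;1;4]
PS(1,4)∈J2 [6;1;5]
L+ [7;1;5]
PS(6,0)∈J2 [7;1;6]
mobility = 18 − 2 − 6 = 10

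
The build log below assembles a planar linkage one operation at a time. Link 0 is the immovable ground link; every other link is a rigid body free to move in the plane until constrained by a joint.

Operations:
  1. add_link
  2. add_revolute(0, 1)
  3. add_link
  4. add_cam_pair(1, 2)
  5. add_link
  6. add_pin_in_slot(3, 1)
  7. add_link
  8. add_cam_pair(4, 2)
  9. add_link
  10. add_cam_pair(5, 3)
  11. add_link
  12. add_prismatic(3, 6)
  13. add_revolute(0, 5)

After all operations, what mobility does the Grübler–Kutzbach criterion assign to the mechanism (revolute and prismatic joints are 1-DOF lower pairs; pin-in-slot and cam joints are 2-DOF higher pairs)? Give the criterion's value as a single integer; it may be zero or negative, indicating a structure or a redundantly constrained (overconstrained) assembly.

M = 8

ground; <1,0,0>
#1 <2,0,0>
R:0↔1 J1 <2,1,0>
#2 <3,1,0>
C:1↔2 J2 <3,1,1>
#3 <4,1,1>
PS:3↔1 J2 <4,1,2>
#4 <5,1,2>
C:4↔2 J2 <5,1,3>
#5 <6,1,3>
C:5↔3 J2 <6,1,4>
#6 <7,1,4>
P:3↔6 J1 <7,2,4>
R:0↔5 J1 <7,3,4>
3×6 − 2×3 − 1×4 = 8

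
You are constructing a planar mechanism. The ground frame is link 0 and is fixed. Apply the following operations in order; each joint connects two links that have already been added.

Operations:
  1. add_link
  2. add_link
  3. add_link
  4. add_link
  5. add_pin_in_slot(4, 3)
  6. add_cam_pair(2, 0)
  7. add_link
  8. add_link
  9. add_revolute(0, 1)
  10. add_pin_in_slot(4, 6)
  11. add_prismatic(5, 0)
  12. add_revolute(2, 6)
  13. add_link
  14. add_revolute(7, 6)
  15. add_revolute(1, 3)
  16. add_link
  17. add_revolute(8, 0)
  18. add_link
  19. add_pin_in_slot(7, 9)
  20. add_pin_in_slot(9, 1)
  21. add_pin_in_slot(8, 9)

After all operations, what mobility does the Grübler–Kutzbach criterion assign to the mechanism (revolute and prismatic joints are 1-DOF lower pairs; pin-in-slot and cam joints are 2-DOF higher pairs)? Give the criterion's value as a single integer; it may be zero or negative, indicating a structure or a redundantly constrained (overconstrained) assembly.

M = 9

(L,J1,J2)=(1,0,0); link0 fixed
link1: (2,0,0)
link2: (3,0,0)
link3: (4,0,0)
link4: (5,0,0)
PS 4-3 [J2]: (5,0,1)
C 2-0 [J2]: (5,0,2)
link5: (6,0,2)
link6: (7,0,2)
R 0-1 [J1]: (7,1,2)
PS 4-6 [J2]: (7,1,3)
P 5-0 [J1]: (7,2,3)
R 2-6 [J1]: (7,3,3)
link7: (8,3,3)
R 7-6 [J1]: (8,4,3)
R 1-3 [J1]: (8,5,3)
link8: (9,5,3)
R 8-0 [J1]: (9,6,3)
link9: (10,6,3)
PS 7-9 [J2]: (10,6,4)
PS 9-1 [J2]: (10,6,5)
PS 8-9 [J2]: (10,6,6)
Grübler: 3·9 − 2·6 − 6 = 9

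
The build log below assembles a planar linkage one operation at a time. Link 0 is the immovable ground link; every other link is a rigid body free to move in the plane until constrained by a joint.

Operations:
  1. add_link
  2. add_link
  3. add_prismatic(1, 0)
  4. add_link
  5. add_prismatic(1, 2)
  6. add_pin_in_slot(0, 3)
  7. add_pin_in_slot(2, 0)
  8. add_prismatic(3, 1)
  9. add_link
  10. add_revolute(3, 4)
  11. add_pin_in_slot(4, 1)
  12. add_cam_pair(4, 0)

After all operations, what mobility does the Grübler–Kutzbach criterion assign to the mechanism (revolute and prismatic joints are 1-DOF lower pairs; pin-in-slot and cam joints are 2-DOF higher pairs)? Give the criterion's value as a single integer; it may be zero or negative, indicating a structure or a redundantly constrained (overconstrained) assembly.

M = 0

link 0 = ground. State L|J1|J2 = 1|0|0
+link1  2|0|0
+link2  3|0|0
P(1,0) f=1→J1  3|1|0
+link3  4|1|0
P(1,2) f=1→J1  4|2|0
PS(0,3) f=2→J2  4|2|1
PS(2,0) f=2→J2  4|2|2
P(3,1) f=1→J1  4|3|2
+link4  5|3|2
R(3,4) f=1→J1  5|4|2
PS(4,1) f=2→J2  5|4|3
C(4,0) f=2→J2  5|4|4
M = 3(5−1)−2·4−4 = 12−8−4 = 0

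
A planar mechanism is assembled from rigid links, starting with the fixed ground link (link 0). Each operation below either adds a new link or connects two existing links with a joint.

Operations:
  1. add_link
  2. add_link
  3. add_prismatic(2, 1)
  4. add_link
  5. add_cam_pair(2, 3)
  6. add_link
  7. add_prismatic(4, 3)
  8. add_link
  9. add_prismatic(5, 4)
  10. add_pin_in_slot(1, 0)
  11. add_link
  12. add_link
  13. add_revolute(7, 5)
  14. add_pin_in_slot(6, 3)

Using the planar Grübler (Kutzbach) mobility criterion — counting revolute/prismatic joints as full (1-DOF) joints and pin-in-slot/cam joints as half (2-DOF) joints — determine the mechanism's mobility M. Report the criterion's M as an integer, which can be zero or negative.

M = 10

L=1 J1=0 J2=0
add link → L=2 J1=0 J2=0
add link → L=3 J1=0 J2=0
P@2,1 dof=1 J1 → L=3 J1=1 J2=0
add link → L=4 J1=1 J2=0
C@2,3 dof=2 J2 → L=4 J1=1 J2=1
add link → L=5 J1=1 J2=1
P@4,3 dof=1 J1 → L=5 J1=2 J2=1
add link → L=6 J1=2 J2=1
P@5,4 dof=1 J1 → L=6 J1=3 J2=1
PS@1,0 dof=2 J2 → L=6 J1=3 J2=2
add link → L=7 J1=3 J2=2
add link → L=8 J1=3 J2=2
R@7,5 dof=1 J1 → L=8 J1=4 J2=2
PS@6,3 dof=2 J2 → L=8 J1=4 J2=3
M=3(L−1)−2J1−J2=3·7−2·4−3=10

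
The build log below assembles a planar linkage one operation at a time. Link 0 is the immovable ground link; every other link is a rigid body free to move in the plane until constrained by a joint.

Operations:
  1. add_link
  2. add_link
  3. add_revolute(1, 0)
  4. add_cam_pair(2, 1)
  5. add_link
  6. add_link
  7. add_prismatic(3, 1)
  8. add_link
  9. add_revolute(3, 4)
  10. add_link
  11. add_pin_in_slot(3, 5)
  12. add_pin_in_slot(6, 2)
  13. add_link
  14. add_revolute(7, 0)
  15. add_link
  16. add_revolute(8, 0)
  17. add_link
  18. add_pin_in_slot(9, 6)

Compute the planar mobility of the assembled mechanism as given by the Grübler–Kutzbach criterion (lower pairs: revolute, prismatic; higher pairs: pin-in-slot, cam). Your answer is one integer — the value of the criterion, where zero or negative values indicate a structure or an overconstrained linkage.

M = 13

[1;0;0] (link 0 is ground)
L+ [2;0;0]
L+ [3;0;0]
R(1,0)∈J1 [3;1;0]
C(2,1)∈J2 [3;1;1]
L+ [4;1;1]
L+ [5;1;1]
P(3,1)∈J1 [5;2;1]
L+ [6;2;1]
R(3,4)∈J1 [6;3;1]
L+ [7;3;1]
PS(3,5)∈J2 [7;3;2]
PS(6,2)∈J2 [7;3;3]
L+ [8;3;3]
R(7,0)∈J1 [8;4;3]
L+ [9;4;3]
R(8,0)∈J1 [9;5;3]
L+ [10;5;3]
PS(9,6)∈J2 [10;5;4]
mobility = 27 − 10 − 4 = 13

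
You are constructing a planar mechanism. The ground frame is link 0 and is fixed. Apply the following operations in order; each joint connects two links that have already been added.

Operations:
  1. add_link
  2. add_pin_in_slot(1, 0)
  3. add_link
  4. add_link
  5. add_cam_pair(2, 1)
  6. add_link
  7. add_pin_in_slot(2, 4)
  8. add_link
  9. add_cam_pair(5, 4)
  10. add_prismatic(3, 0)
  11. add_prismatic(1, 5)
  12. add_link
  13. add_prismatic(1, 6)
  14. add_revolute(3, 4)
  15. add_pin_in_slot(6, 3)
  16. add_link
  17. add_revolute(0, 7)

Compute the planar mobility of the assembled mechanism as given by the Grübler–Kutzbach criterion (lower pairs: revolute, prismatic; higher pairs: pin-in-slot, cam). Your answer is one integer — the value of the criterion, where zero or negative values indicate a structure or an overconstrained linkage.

(L,J1,J2)=(1,0,0); link0 fixed
link1: (2,0,0)
PS 1-0 [J2]: (2,0,1)
link2: (3,0,1)
link3: (4,0,1)
C 2-1 [J2]: (4,0,2)
link4: (5,0,2)
PS 2-4 [J2]: (5,0,3)
link5: (6,0,3)
C 5-4 [J2]: (6,0,4)
P 3-0 [J1]: (6,1,4)
P 1-5 [J1]: (6,2,4)
link6: (7,2,4)
P 1-6 [J1]: (7,3,4)
R 3-4 [J1]: (7,4,4)
PS 6-3 [J2]: (7,4,5)
link7: (8,4,5)
R 0-7 [J1]: (8,5,5)
Grübler: 3·7 − 2·5 − 5 = 6

M = 6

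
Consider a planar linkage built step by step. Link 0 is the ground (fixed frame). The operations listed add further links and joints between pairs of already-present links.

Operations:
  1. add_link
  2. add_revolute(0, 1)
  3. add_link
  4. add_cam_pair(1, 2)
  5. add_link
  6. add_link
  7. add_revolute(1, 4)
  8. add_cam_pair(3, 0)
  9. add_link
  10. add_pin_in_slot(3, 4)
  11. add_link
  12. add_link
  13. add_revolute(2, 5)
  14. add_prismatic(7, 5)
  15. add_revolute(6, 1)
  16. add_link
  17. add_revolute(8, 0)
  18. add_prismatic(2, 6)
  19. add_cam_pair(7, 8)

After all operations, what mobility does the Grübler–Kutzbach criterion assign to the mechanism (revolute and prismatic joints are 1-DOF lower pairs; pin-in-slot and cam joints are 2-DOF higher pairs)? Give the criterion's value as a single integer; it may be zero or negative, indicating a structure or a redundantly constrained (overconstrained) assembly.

M = 6

L=1 J1=0 J2=0
add link → L=2 J1=0 J2=0
R@0,1 dof=1 J1 → L=2 J1=1 J2=0
add link → L=3 J1=1 J2=0
C@1,2 dof=2 J2 → L=3 J1=1 J2=1
add link → L=4 J1=1 J2=1
add link → L=5 J1=1 J2=1
R@1,4 dof=1 J1 → L=5 J1=2 J2=1
C@3,0 dof=2 J2 → L=5 J1=2 J2=2
add link → L=6 J1=2 J2=2
PS@3,4 dof=2 J2 → L=6 J1=2 J2=3
add link → L=7 J1=2 J2=3
add link → L=8 J1=2 J2=3
R@2,5 dof=1 J1 → L=8 J1=3 J2=3
P@7,5 dof=1 J1 → L=8 J1=4 J2=3
R@6,1 dof=1 J1 → L=8 J1=5 J2=3
add link → L=9 J1=5 J2=3
R@8,0 dof=1 J1 → L=9 J1=6 J2=3
P@2,6 dof=1 J1 → L=9 J1=7 J2=3
C@7,8 dof=2 J2 → L=9 J1=7 J2=4
M=3(L−1)−2J1−J2=3·8−2·7−4=6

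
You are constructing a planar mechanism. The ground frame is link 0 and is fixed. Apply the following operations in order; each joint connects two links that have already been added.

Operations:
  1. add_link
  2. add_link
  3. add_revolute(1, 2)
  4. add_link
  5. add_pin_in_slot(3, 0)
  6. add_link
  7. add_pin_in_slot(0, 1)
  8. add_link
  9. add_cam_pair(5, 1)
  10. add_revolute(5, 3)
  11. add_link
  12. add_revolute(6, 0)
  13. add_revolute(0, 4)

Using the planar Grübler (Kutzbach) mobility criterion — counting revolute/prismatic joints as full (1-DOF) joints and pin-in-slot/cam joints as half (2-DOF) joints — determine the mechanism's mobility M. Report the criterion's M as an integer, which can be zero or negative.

M = 7

[1;0;0] (link 0 is ground)
L+ [2;0;0]
L+ [3;0;0]
R(1,2)∈J1 [3;1;0]
L+ [4;1;0]
PS(3,0)∈J2 [4;1;1]
L+ [5;1;1]
PS(0,1)∈J2 [5;1;2]
L+ [6;1;2]
C(5,1)∈J2 [6;1;3]
R(5,3)∈J1 [6;2;3]
L+ [7;2;3]
R(6,0)∈J1 [7;3;3]
R(0,4)∈J1 [7;4;3]
mobility = 18 − 8 − 3 = 7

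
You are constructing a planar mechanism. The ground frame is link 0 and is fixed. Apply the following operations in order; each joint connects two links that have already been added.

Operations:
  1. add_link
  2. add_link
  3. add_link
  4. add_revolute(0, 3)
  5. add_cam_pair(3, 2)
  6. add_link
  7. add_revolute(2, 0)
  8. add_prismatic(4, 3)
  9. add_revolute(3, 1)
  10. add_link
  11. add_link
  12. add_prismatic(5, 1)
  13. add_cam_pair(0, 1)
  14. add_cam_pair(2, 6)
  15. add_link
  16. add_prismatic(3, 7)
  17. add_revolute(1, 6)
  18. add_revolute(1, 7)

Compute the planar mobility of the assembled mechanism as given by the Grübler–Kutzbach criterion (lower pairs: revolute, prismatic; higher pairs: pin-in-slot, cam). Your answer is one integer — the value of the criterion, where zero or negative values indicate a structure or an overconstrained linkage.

M = 2

link 0 = ground. State L|J1|J2 = 1|0|0
+link1  2|0|0
+link2  3|0|0
+link3  4|0|0
R(0,3) f=1→J1  4|1|0
C(3,2) f=2→J2  4|1|1
+link4  5|1|1
R(2,0) f=1→J1  5|2|1
P(4,3) f=1→J1  5|3|1
R(3,1) f=1→J1  5|4|1
+link5  6|4|1
+link6  7|4|1
P(5,1) f=1→J1  7|5|1
C(0,1) f=2→J2  7|5|2
C(2,6) f=2→J2  7|5|3
+link7  8|5|3
P(3,7) f=1→J1  8|6|3
R(1,6) f=1→J1  8|7|3
R(1,7) f=1→J1  8|8|3
M = 3(8−1)−2·8−3 = 21−16−3 = 2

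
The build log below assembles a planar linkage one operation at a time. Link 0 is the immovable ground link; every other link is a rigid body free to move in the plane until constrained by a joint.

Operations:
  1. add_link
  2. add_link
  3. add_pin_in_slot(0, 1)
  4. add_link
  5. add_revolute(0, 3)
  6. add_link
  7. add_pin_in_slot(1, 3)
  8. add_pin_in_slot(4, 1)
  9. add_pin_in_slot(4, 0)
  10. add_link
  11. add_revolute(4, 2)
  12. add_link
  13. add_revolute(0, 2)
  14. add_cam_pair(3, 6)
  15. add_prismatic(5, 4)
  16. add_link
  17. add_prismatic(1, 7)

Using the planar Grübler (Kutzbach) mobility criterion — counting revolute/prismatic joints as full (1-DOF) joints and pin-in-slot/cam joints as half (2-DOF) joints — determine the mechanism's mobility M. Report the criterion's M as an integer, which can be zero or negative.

link 0 = ground. State L|J1|J2 = 1|0|0
+link1  2|0|0
+link2  3|0|0
PS(0,1) f=2→J2  3|0|1
+link3  4|0|1
R(0,3) f=1→J1  4|1|1
+link4  5|1|1
PS(1,3) f=2→J2  5|1|2
PS(4,1) f=2→J2  5|1|3
PS(4,0) f=2→J2  5|1|4
+link5  6|1|4
R(4,2) f=1→J1  6|2|4
+link6  7|2|4
R(0,2) f=1→J1  7|3|4
C(3,6) f=2→J2  7|3|5
P(5,4) f=1→J1  7|4|5
+link7  8|4|5
P(1,7) f=1→J1  8|5|5
M = 3(8−1)−2·5−5 = 21−10−5 = 6

M = 6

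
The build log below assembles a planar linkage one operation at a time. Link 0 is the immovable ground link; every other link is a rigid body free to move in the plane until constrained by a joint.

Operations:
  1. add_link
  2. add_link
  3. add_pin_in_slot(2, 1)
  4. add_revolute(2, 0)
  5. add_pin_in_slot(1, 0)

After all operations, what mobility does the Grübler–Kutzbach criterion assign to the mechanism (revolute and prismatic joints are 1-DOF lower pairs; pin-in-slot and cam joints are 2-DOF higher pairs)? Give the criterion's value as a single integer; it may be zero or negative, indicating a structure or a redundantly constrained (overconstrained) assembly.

(L,J1,J2)=(1,0,0); link0 fixed
link1: (2,0,0)
link2: (3,0,0)
PS 2-1 [J2]: (3,0,1)
R 2-0 [J1]: (3,1,1)
PS 1-0 [J2]: (3,1,2)
Grübler: 3·2 − 2·1 − 2 = 2

M = 2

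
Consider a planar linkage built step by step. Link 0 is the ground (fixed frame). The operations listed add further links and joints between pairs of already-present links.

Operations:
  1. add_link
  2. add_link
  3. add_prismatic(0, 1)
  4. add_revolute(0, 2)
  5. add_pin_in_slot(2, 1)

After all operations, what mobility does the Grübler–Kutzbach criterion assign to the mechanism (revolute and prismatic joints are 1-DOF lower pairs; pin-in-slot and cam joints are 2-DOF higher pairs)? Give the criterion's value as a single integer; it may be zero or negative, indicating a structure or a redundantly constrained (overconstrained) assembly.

(L,J1,J2)=(1,0,0); link0 fixed
link1: (2,0,0)
link2: (3,0,0)
P 0-1 [J1]: (3,1,0)
R 0-2 [J1]: (3,2,0)
PS 2-1 [J2]: (3,2,1)
Grübler: 3·2 − 2·2 − 1 = 1

M = 1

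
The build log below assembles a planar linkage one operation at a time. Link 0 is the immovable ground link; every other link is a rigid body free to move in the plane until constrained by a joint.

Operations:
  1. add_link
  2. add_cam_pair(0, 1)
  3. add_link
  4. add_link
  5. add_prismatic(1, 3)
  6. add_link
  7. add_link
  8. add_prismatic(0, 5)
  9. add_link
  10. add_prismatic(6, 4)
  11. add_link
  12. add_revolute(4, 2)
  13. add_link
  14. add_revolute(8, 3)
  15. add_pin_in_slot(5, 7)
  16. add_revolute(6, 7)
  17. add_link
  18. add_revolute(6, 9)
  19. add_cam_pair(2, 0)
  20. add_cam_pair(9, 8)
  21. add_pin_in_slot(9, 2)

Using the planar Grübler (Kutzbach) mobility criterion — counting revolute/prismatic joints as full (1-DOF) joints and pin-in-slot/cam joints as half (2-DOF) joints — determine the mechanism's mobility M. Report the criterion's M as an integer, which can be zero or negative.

M = 8

link 0 = ground. State L|J1|J2 = 1|0|0
+link1  2|0|0
C(0,1) f=2→J2  2|0|1
+link2  3|0|1
+link3  4|0|1
P(1,3) f=1→J1  4|1|1
+link4  5|1|1
+link5  6|1|1
P(0,5) f=1→J1  6|2|1
+link6  7|2|1
P(6,4) f=1→J1  7|3|1
+link7  8|3|1
R(4,2) f=1→J1  8|4|1
+link8  9|4|1
R(8,3) f=1→J1  9|5|1
PS(5,7) f=2→J2  9|5|2
R(6,7) f=1→J1  9|6|2
+link9  10|6|2
R(6,9) f=1→J1  10|7|2
C(2,0) f=2→J2  10|7|3
C(9,8) f=2→J2  10|7|4
PS(9,2) f=2→J2  10|7|5
M = 3(10−1)−2·7−5 = 27−14−5 = 8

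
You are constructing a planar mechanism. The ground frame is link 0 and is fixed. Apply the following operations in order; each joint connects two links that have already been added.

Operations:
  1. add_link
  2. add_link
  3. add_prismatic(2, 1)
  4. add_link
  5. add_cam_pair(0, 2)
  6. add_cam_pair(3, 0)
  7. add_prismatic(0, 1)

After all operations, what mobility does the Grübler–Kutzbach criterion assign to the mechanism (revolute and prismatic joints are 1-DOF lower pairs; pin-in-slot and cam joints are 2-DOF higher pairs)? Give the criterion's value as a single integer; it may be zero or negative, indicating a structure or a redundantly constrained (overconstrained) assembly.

M = 3

[1;0;0] (link 0 is ground)
L+ [2;0;0]
L+ [3;0;0]
P(2,1)∈J1 [3;1;0]
L+ [4;1;0]
C(0,2)∈J2 [4;1;1]
C(3,0)∈J2 [4;1;2]
P(0,1)∈J1 [4;2;2]
mobility = 9 − 4 − 2 = 3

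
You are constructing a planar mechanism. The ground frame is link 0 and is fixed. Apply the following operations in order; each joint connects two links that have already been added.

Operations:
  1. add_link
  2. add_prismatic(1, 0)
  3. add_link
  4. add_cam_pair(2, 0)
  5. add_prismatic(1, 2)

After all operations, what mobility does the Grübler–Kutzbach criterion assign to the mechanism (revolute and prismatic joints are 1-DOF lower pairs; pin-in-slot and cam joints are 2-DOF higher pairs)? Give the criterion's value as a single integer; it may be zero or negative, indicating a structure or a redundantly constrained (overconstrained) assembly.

M = 1

(L,J1,J2)=(1,0,0); link0 fixed
link1: (2,0,0)
P 1-0 [J1]: (2,1,0)
link2: (3,1,0)
C 2-0 [J2]: (3,1,1)
P 1-2 [J1]: (3,2,1)
Grübler: 3·2 − 2·2 − 1 = 1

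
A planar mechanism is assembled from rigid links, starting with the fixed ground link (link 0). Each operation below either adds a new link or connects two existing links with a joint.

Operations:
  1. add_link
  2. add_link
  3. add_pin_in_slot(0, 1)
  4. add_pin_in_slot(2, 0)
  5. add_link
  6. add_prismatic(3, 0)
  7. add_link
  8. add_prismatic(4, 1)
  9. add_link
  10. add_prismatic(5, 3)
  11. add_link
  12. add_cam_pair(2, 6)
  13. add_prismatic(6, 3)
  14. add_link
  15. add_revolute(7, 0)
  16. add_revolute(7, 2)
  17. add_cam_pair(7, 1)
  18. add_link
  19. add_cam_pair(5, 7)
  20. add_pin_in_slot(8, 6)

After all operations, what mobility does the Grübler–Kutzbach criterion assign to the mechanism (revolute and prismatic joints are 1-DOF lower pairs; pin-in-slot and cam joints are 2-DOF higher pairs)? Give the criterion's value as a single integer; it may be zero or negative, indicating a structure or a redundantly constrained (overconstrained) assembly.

ground; <1,0,0>
#1 <2,0,0>
#2 <3,0,0>
PS:0↔1 J2 <3,0,1>
PS:2↔0 J2 <3,0,2>
#3 <4,0,2>
P:3↔0 J1 <4,1,2>
#4 <5,1,2>
P:4↔1 J1 <5,2,2>
#5 <6,2,2>
P:5↔3 J1 <6,3,2>
#6 <7,3,2>
C:2↔6 J2 <7,3,3>
P:6↔3 J1 <7,4,3>
#7 <8,4,3>
R:7↔0 J1 <8,5,3>
R:7↔2 J1 <8,6,3>
C:7↔1 J2 <8,6,4>
#8 <9,6,4>
C:5↔7 J2 <9,6,5>
PS:8↔6 J2 <9,6,6>
3×8 − 2×6 − 1×6 = 6

M = 6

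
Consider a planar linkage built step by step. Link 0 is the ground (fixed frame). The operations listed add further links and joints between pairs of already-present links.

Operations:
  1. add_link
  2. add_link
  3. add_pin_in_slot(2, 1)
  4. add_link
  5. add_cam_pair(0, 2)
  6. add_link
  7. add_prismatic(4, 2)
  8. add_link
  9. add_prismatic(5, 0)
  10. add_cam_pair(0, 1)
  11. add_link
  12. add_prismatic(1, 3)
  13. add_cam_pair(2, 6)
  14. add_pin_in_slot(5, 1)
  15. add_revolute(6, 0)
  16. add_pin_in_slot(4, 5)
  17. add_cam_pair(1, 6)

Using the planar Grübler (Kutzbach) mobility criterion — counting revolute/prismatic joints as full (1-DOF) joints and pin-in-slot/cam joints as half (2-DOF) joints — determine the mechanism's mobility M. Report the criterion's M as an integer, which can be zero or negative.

M = 3

[1;0;0] (link 0 is ground)
L+ [2;0;0]
L+ [3;0;0]
PS(2,1)∈J2 [3;0;1]
L+ [4;0;1]
C(0,2)∈J2 [4;0;2]
L+ [5;0;2]
P(4,2)∈J1 [5;1;2]
L+ [6;1;2]
P(5,0)∈J1 [6;2;2]
C(0,1)∈J2 [6;2;3]
L+ [7;2;3]
P(1,3)∈J1 [7;3;3]
C(2,6)∈J2 [7;3;4]
PS(5,1)∈J2 [7;3;5]
R(6,0)∈J1 [7;4;5]
PS(4,5)∈J2 [7;4;6]
C(1,6)∈J2 [7;4;7]
mobility = 18 − 8 − 7 = 3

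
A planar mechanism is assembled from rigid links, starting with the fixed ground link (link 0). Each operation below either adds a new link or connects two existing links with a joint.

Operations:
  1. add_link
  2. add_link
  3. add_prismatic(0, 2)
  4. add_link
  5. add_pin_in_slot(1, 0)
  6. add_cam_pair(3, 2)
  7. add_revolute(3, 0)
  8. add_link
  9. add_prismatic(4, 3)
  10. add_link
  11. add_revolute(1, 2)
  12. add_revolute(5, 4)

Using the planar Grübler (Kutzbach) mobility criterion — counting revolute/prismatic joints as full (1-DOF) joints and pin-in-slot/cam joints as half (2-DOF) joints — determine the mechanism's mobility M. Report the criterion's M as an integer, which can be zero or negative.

M = 3

ground; <1,0,0>
#1 <2,0,0>
#2 <3,0,0>
P:0↔2 J1 <3,1,0>
#3 <4,1,0>
PS:1↔0 J2 <4,1,1>
C:3↔2 J2 <4,1,2>
R:3↔0 J1 <4,2,2>
#4 <5,2,2>
P:4↔3 J1 <5,3,2>
#5 <6,3,2>
R:1↔2 J1 <6,4,2>
R:5↔4 J1 <6,5,2>
3×5 − 2×5 − 1×2 = 3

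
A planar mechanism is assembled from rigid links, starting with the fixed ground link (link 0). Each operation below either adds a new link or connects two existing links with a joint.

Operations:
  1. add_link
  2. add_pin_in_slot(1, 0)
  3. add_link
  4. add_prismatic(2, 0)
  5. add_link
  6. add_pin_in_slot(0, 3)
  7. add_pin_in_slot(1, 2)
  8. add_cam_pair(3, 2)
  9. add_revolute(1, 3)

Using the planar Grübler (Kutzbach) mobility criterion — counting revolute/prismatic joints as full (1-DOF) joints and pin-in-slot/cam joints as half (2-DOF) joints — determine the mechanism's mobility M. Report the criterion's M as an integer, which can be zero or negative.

link 0 = ground. State L|J1|J2 = 1|0|0
+link1  2|0|0
PS(1,0) f=2→J2  2|0|1
+link2  3|0|1
P(2,0) f=1→J1  3|1|1
+link3  4|1|1
PS(0,3) f=2→J2  4|1|2
PS(1,2) f=2→J2  4|1|3
C(3,2) f=2→J2  4|1|4
R(1,3) f=1→J1  4|2|4
M = 3(4−1)−2·2−4 = 9−4−4 = 1

M = 1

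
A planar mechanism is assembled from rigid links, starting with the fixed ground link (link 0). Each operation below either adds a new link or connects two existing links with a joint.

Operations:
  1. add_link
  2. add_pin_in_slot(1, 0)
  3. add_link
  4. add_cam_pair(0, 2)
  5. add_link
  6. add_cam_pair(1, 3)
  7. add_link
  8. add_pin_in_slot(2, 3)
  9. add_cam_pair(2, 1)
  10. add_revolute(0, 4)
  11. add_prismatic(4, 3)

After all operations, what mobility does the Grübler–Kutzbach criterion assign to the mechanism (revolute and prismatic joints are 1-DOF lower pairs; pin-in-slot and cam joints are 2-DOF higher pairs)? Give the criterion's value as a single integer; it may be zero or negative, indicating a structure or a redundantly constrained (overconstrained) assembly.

M = 3

[1;0;0] (link 0 is ground)
L+ [2;0;0]
PS(1,0)∈J2 [2;0;1]
L+ [3;0;1]
C(0,2)∈J2 [3;0;2]
L+ [4;0;2]
C(1,3)∈J2 [4;0;3]
L+ [5;0;3]
PS(2,3)∈J2 [5;0;4]
C(2,1)∈J2 [5;0;5]
R(0,4)∈J1 [5;1;5]
P(4,3)∈J1 [5;2;5]
mobility = 12 − 4 − 5 = 3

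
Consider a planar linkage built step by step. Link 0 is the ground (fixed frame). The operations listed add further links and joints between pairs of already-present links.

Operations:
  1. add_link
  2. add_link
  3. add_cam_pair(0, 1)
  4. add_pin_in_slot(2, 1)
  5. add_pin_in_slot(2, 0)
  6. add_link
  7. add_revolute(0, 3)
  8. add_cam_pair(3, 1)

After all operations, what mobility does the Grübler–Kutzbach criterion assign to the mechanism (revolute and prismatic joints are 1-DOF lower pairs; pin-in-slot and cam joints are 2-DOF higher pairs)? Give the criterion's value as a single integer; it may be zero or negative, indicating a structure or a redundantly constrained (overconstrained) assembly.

M = 3

L=1 J1=0 J2=0
add link → L=2 J1=0 J2=0
add link → L=3 J1=0 J2=0
C@0,1 dof=2 J2 → L=3 J1=0 J2=1
PS@2,1 dof=2 J2 → L=3 J1=0 J2=2
PS@2,0 dof=2 J2 → L=3 J1=0 J2=3
add link → L=4 J1=0 J2=3
R@0,3 dof=1 J1 → L=4 J1=1 J2=3
C@3,1 dof=2 J2 → L=4 J1=1 J2=4
M=3(L−1)−2J1−J2=3·3−2·1−4=3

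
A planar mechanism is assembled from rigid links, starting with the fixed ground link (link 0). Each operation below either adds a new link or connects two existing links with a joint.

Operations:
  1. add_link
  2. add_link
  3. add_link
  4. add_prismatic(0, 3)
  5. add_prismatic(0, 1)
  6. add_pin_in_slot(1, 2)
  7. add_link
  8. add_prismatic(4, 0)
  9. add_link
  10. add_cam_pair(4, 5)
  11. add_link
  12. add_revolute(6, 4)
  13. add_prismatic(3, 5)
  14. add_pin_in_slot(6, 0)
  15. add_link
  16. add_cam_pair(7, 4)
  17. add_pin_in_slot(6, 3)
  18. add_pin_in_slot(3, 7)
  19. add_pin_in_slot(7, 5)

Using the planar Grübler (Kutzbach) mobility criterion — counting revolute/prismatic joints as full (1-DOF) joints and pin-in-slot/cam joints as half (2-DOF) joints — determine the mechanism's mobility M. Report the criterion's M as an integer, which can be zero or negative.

(L,J1,J2)=(1,0,0); link0 fixed
link1: (2,0,0)
link2: (3,0,0)
link3: (4,0,0)
P 0-3 [J1]: (4,1,0)
P 0-1 [J1]: (4,2,0)
PS 1-2 [J2]: (4,2,1)
link4: (5,2,1)
P 4-0 [J1]: (5,3,1)
link5: (6,3,1)
C 4-5 [J2]: (6,3,2)
link6: (7,3,2)
R 6-4 [J1]: (7,4,2)
P 3-5 [J1]: (7,5,2)
PS 6-0 [J2]: (7,5,3)
link7: (8,5,3)
C 7-4 [J2]: (8,5,4)
PS 6-3 [J2]: (8,5,5)
PS 3-7 [J2]: (8,5,6)
PS 7-5 [J2]: (8,5,7)
Grübler: 3·7 − 2·5 − 7 = 4

M = 4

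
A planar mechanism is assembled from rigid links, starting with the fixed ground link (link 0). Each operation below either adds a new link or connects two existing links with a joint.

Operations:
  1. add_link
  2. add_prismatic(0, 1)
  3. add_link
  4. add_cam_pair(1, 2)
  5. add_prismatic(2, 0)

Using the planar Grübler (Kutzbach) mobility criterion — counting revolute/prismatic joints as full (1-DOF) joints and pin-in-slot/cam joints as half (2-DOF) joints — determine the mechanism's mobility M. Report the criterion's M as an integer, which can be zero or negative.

M = 1

link 0 = ground. State L|J1|J2 = 1|0|0
+link1  2|0|0
P(0,1) f=1→J1  2|1|0
+link2  3|1|0
C(1,2) f=2→J2  3|1|1
P(2,0) f=1→J1  3|2|1
M = 3(3−1)−2·2−1 = 6−4−1 = 1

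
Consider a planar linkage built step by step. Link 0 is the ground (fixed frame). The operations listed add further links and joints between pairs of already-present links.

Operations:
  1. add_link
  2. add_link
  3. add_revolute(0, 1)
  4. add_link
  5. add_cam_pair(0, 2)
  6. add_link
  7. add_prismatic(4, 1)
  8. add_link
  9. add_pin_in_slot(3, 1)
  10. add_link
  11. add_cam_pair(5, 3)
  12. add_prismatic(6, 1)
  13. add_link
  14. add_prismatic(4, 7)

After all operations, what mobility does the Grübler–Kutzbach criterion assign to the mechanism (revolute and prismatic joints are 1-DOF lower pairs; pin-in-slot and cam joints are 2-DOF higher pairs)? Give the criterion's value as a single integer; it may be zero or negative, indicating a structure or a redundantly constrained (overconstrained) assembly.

M = 10

(L,J1,J2)=(1,0,0); link0 fixed
link1: (2,0,0)
link2: (3,0,0)
R 0-1 [J1]: (3,1,0)
link3: (4,1,0)
C 0-2 [J2]: (4,1,1)
link4: (5,1,1)
P 4-1 [J1]: (5,2,1)
link5: (6,2,1)
PS 3-1 [J2]: (6,2,2)
link6: (7,2,2)
C 5-3 [J2]: (7,2,3)
P 6-1 [J1]: (7,3,3)
link7: (8,3,3)
P 4-7 [J1]: (8,4,3)
Grübler: 3·7 − 2·4 − 3 = 10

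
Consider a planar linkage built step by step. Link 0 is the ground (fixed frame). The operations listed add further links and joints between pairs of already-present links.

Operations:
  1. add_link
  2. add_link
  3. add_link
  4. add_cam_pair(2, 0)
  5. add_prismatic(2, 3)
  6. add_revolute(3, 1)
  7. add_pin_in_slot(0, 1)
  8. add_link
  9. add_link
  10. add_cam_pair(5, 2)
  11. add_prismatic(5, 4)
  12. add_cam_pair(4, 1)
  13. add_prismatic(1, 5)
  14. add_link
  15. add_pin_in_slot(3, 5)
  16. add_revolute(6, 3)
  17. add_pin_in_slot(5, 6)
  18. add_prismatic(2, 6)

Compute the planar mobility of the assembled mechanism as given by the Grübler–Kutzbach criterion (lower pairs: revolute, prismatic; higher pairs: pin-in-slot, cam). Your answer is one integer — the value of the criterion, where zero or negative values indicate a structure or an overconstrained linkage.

M = 0

[1;0;0] (link 0 is ground)
L+ [2;0;0]
L+ [3;0;0]
L+ [4;0;0]
C(2,0)∈J2 [4;0;1]
P(2,3)∈J1 [4;1;1]
R(3,1)∈J1 [4;2;1]
PS(0,1)∈J2 [4;2;2]
L+ [5;2;2]
L+ [6;2;2]
C(5,2)∈J2 [6;2;3]
P(5,4)∈J1 [6;3;3]
C(4,1)∈J2 [6;3;4]
P(1,5)∈J1 [6;4;4]
L+ [7;4;4]
PS(3,5)∈J2 [7;4;5]
R(6,3)∈J1 [7;5;5]
PS(5,6)∈J2 [7;5;6]
P(2,6)∈J1 [7;6;6]
mobility = 18 − 12 − 6 = 0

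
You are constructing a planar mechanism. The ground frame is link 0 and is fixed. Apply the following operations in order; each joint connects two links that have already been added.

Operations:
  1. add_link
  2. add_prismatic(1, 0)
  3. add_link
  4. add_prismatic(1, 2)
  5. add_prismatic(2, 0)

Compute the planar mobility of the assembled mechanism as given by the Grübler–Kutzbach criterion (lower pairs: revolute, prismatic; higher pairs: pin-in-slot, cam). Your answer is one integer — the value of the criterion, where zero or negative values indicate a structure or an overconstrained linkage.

[1;0;0] (link 0 is ground)
L+ [2;0;0]
P(1,0)∈J1 [2;1;0]
L+ [3;1;0]
P(1,2)∈J1 [3;2;0]
P(2,0)∈J1 [3;3;0]
mobility = 6 − 6 − 0 = 0

M = 0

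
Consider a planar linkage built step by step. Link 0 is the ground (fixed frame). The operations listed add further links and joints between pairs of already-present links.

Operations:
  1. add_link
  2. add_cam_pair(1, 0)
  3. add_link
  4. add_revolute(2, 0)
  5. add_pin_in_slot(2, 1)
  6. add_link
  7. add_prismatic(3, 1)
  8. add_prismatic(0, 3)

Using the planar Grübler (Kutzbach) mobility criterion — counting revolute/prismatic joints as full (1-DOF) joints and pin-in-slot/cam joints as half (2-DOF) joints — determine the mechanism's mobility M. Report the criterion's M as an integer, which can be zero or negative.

M = 1

ground; <1,0,0>
#1 <2,0,0>
C:1↔0 J2 <2,0,1>
#2 <3,0,1>
R:2↔0 J1 <3,1,1>
PS:2↔1 J2 <3,1,2>
#3 <4,1,2>
P:3↔1 J1 <4,2,2>
P:0↔3 J1 <4,3,2>
3×3 − 2×3 − 1×2 = 1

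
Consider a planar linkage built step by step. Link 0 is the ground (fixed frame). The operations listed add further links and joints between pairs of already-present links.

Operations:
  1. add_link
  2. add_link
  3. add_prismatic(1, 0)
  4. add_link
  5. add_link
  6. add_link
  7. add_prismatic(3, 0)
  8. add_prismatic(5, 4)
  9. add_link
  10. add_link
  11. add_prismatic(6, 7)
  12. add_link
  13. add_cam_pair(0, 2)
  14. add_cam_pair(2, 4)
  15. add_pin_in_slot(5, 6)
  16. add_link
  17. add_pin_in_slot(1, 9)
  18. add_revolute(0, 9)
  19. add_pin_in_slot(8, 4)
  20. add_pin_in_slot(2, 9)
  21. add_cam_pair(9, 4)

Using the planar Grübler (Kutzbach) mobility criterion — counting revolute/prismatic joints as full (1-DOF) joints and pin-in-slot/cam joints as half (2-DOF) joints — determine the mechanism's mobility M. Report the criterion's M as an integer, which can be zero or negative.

M = 10

link 0 = ground. State L|J1|J2 = 1|0|0
+link1  2|0|0
+link2  3|0|0
P(1,0) f=1→J1  3|1|0
+link3  4|1|0
+link4  5|1|0
+link5  6|1|0
P(3,0) f=1→J1  6|2|0
P(5,4) f=1→J1  6|3|0
+link6  7|3|0
+link7  8|3|0
P(6,7) f=1→J1  8|4|0
+link8  9|4|0
C(0,2) f=2→J2  9|4|1
C(2,4) f=2→J2  9|4|2
PS(5,6) f=2→J2  9|4|3
+link9  10|4|3
PS(1,9) f=2→J2  10|4|4
R(0,9) f=1→J1  10|5|4
PS(8,4) f=2→J2  10|5|5
PS(2,9) f=2→J2  10|5|6
C(9,4) f=2→J2  10|5|7
M = 3(10−1)−2·5−7 = 27−10−7 = 10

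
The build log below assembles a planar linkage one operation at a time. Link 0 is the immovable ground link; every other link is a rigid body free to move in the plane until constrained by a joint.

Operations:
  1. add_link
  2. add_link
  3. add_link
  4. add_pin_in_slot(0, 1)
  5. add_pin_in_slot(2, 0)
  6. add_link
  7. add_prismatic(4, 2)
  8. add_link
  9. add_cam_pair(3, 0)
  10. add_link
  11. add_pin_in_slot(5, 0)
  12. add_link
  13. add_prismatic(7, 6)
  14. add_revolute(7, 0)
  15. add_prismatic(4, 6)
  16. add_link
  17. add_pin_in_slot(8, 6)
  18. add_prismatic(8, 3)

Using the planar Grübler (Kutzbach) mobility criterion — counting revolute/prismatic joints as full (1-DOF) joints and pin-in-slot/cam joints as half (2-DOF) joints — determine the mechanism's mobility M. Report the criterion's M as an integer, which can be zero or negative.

M = 9

(L,J1,J2)=(1,0,0); link0 fixed
link1: (2,0,0)
link2: (3,0,0)
link3: (4,0,0)
PS 0-1 [J2]: (4,0,1)
PS 2-0 [J2]: (4,0,2)
link4: (5,0,2)
P 4-2 [J1]: (5,1,2)
link5: (6,1,2)
C 3-0 [J2]: (6,1,3)
link6: (7,1,3)
PS 5-0 [J2]: (7,1,4)
link7: (8,1,4)
P 7-6 [J1]: (8,2,4)
R 7-0 [J1]: (8,3,4)
P 4-6 [J1]: (8,4,4)
link8: (9,4,4)
PS 8-6 [J2]: (9,4,5)
P 8-3 [J1]: (9,5,5)
Grübler: 3·8 − 2·5 − 5 = 9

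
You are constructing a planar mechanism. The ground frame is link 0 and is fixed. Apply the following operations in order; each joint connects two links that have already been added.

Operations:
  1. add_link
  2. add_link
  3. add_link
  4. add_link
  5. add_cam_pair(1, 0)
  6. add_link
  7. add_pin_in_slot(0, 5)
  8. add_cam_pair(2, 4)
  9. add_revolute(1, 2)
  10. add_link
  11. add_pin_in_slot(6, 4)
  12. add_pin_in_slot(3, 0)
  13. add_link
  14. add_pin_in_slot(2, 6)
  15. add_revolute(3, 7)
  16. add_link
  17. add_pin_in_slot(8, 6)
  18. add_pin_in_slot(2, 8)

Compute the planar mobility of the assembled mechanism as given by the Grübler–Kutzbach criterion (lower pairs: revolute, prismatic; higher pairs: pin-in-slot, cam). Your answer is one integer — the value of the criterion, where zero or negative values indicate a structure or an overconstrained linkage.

M = 12

[1;0;0] (link 0 is ground)
L+ [2;0;0]
L+ [3;0;0]
L+ [4;0;0]
L+ [5;0;0]
C(1,0)∈J2 [5;0;1]
L+ [6;0;1]
PS(0,5)∈J2 [6;0;2]
C(2,4)∈J2 [6;0;3]
R(1,2)∈J1 [6;1;3]
L+ [7;1;3]
PS(6,4)∈J2 [7;1;4]
PS(3,0)∈J2 [7;1;5]
L+ [8;1;5]
PS(2,6)∈J2 [8;1;6]
R(3,7)∈J1 [8;2;6]
L+ [9;2;6]
PS(8,6)∈J2 [9;2;7]
PS(2,8)∈J2 [9;2;8]
mobility = 24 − 4 − 8 = 12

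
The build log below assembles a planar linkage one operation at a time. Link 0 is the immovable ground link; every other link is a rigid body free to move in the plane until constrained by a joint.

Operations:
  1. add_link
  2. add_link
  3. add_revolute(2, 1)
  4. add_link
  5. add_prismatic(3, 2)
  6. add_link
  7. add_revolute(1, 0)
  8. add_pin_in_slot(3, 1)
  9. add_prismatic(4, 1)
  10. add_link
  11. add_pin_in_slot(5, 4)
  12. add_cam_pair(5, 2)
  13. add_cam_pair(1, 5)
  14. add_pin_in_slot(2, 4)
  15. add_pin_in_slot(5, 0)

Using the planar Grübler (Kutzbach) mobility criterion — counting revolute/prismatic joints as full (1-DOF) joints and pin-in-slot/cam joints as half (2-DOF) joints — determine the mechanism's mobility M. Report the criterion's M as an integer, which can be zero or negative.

[1;0;0] (link 0 is ground)
L+ [2;0;0]
L+ [3;0;0]
R(2,1)∈J1 [3;1;0]
L+ [4;1;0]
P(3,2)∈J1 [4;2;0]
L+ [5;2;0]
R(1,0)∈J1 [5;3;0]
PS(3,1)∈J2 [5;3;1]
P(4,1)∈J1 [5;4;1]
L+ [6;4;1]
PS(5,4)∈J2 [6;4;2]
C(5,2)∈J2 [6;4;3]
C(1,5)∈J2 [6;4;4]
PS(2,4)∈J2 [6;4;5]
PS(5,0)∈J2 [6;4;6]
mobility = 15 − 8 − 6 = 1

M = 1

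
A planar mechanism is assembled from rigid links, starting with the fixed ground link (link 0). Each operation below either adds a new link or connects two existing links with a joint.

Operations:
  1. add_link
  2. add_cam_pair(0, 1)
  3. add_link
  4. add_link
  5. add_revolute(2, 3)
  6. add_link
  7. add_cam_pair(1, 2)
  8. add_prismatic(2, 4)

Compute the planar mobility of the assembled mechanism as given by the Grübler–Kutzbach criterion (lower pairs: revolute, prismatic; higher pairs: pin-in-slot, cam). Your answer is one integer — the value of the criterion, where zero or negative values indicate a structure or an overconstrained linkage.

L=1 J1=0 J2=0
add link → L=2 J1=0 J2=0
C@0,1 dof=2 J2 → L=2 J1=0 J2=1
add link → L=3 J1=0 J2=1
add link → L=4 J1=0 J2=1
R@2,3 dof=1 J1 → L=4 J1=1 J2=1
add link → L=5 J1=1 J2=1
C@1,2 dof=2 J2 → L=5 J1=1 J2=2
P@2,4 dof=1 J1 → L=5 J1=2 J2=2
M=3(L−1)−2J1−J2=3·4−2·2−2=6

M = 6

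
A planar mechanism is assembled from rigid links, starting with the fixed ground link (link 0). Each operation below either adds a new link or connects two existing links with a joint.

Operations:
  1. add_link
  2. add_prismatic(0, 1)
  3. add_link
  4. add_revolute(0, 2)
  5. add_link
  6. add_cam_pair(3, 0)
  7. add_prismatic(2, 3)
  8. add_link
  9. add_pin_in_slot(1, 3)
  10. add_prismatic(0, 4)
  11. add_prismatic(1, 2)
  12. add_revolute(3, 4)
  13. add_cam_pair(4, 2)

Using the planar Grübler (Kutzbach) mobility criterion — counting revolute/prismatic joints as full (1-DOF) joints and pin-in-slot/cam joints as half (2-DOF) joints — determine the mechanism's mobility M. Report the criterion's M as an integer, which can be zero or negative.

L=1 J1=0 J2=0
add link → L=2 J1=0 J2=0
P@0,1 dof=1 J1 → L=2 J1=1 J2=0
add link → L=3 J1=1 J2=0
R@0,2 dof=1 J1 → L=3 J1=2 J2=0
add link → L=4 J1=2 J2=0
C@3,0 dof=2 J2 → L=4 J1=2 J2=1
P@2,3 dof=1 J1 → L=4 J1=3 J2=1
add link → L=5 J1=3 J2=1
PS@1,3 dof=2 J2 → L=5 J1=3 J2=2
P@0,4 dof=1 J1 → L=5 J1=4 J2=2
P@1,2 dof=1 J1 → L=5 J1=5 J2=2
R@3,4 dof=1 J1 → L=5 J1=6 J2=2
C@4,2 dof=2 J2 → L=5 J1=6 J2=3
M=3(L−1)−2J1−J2=3·4−2·6−3=-3

M = -3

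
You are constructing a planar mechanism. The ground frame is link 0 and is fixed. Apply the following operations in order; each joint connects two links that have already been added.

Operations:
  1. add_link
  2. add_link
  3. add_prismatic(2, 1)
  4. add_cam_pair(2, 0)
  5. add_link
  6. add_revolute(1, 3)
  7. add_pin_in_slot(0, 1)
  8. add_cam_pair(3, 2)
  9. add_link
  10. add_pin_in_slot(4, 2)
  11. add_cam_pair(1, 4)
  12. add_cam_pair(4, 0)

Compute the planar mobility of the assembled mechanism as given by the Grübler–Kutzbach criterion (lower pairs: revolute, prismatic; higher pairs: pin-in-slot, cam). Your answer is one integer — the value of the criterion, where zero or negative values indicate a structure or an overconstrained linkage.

link 0 = ground. State L|J1|J2 = 1|0|0
+link1  2|0|0
+link2  3|0|0
P(2,1) f=1→J1  3|1|0
C(2,0) f=2→J2  3|1|1
+link3  4|1|1
R(1,3) f=1→J1  4|2|1
PS(0,1) f=2→J2  4|2|2
C(3,2) f=2→J2  4|2|3
+link4  5|2|3
PS(4,2) f=2→J2  5|2|4
C(1,4) f=2→J2  5|2|5
C(4,0) f=2→J2  5|2|6
M = 3(5−1)−2·2−6 = 12−4−6 = 2

M = 2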